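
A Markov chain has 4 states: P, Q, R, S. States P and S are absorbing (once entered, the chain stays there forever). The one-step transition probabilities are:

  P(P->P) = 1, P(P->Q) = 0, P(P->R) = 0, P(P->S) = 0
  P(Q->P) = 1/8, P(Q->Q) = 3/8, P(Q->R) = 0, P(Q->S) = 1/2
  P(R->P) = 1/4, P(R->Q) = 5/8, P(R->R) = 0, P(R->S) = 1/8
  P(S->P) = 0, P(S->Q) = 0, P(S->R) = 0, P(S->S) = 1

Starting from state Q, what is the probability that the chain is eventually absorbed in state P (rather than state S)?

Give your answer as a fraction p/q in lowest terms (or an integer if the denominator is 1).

Let a_i = P(absorbed in P | start in state i).
Boundary conditions: a_P = 1, a_S = 0.
For each transient state i, a_i = sum_j P(i->j) * a_j:
  a_Q = 1/8*a_P + 3/8*a_Q + 0*a_R + 1/2*a_S
  a_R = 1/4*a_P + 5/8*a_Q + 0*a_R + 1/8*a_S

Substituting a_P = 1 and a_S = 0, rearrange to (I - Q) a = r where r[i] = P(i -> P):
  [5/8, 0] . (a_Q, a_R) = 1/8
  [-5/8, 1] . (a_Q, a_R) = 1/4

Solving yields:
  a_Q = 1/5
  a_R = 3/8

Starting state is Q, so the absorption probability is a_Q = 1/5.

Answer: 1/5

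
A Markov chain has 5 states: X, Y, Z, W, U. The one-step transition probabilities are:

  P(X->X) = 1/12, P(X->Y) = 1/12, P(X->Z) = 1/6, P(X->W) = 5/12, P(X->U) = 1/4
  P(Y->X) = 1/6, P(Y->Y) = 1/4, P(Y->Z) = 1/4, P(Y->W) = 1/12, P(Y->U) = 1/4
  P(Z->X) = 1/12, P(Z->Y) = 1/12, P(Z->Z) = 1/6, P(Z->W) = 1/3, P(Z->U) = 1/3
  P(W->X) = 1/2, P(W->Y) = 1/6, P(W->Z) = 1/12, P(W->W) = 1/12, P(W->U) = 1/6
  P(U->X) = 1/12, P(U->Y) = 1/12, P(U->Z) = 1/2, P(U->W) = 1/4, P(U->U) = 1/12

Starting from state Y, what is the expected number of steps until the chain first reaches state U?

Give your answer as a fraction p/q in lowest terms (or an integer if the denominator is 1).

Answer: 1080/269

Derivation:
Let h_i = expected steps to first reach U from state i.
Boundary: h_U = 0.
First-step equations for the other states:
  h_X = 1 + 1/12*h_X + 1/12*h_Y + 1/6*h_Z + 5/12*h_W + 1/4*h_U
  h_Y = 1 + 1/6*h_X + 1/4*h_Y + 1/4*h_Z + 1/12*h_W + 1/4*h_U
  h_Z = 1 + 1/12*h_X + 1/12*h_Y + 1/6*h_Z + 1/3*h_W + 1/3*h_U
  h_W = 1 + 1/2*h_X + 1/6*h_Y + 1/12*h_Z + 1/12*h_W + 1/6*h_U

Substituting h_U = 0 and rearranging gives the linear system (I - Q) h = 1:
  [11/12, -1/12, -1/6, -5/12] . (h_X, h_Y, h_Z, h_W) = 1
  [-1/6, 3/4, -1/4, -1/12] . (h_X, h_Y, h_Z, h_W) = 1
  [-1/12, -1/12, 5/6, -1/3] . (h_X, h_Y, h_Z, h_W) = 1
  [-1/2, -1/6, -1/12, 11/12] . (h_X, h_Y, h_Z, h_W) = 1

Solving yields:
  h_X = 7836/1883
  h_Y = 1080/269
  h_Z = 1020/269
  h_W = 8352/1883

Starting state is Y, so the expected hitting time is h_Y = 1080/269.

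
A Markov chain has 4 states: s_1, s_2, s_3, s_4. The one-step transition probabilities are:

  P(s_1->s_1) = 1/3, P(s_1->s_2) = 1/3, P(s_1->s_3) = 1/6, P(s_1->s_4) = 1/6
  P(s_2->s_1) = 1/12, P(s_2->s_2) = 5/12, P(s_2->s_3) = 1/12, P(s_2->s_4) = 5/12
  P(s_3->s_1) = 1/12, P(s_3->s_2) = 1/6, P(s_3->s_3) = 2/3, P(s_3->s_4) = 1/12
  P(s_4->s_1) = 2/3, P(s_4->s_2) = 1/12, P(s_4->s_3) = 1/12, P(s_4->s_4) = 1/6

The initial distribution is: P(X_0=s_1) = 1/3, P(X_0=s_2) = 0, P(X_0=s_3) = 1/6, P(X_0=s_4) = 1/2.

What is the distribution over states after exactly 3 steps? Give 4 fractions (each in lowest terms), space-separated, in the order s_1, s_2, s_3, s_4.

Answer: 29/108 1385/5184 1291/5184 31/144

Derivation:
Propagating the distribution step by step (d_{t+1} = d_t * P):
d_0 = (s_1=1/3, s_2=0, s_3=1/6, s_4=1/2)
  d_1[s_1] = 1/3*1/3 + 0*1/12 + 1/6*1/12 + 1/2*2/3 = 11/24
  d_1[s_2] = 1/3*1/3 + 0*5/12 + 1/6*1/6 + 1/2*1/12 = 13/72
  d_1[s_3] = 1/3*1/6 + 0*1/12 + 1/6*2/3 + 1/2*1/12 = 5/24
  d_1[s_4] = 1/3*1/6 + 0*5/12 + 1/6*1/12 + 1/2*1/6 = 11/72
d_1 = (s_1=11/24, s_2=13/72, s_3=5/24, s_4=11/72)
  d_2[s_1] = 11/24*1/3 + 13/72*1/12 + 5/24*1/12 + 11/72*2/3 = 31/108
  d_2[s_2] = 11/24*1/3 + 13/72*5/12 + 5/24*1/6 + 11/72*1/12 = 119/432
  d_2[s_3] = 11/24*1/6 + 13/72*1/12 + 5/24*2/3 + 11/72*1/12 = 35/144
  d_2[s_4] = 11/24*1/6 + 13/72*5/12 + 5/24*1/12 + 11/72*1/6 = 7/36
d_2 = (s_1=31/108, s_2=119/432, s_3=35/144, s_4=7/36)
  d_3[s_1] = 31/108*1/3 + 119/432*1/12 + 35/144*1/12 + 7/36*2/3 = 29/108
  d_3[s_2] = 31/108*1/3 + 119/432*5/12 + 35/144*1/6 + 7/36*1/12 = 1385/5184
  d_3[s_3] = 31/108*1/6 + 119/432*1/12 + 35/144*2/3 + 7/36*1/12 = 1291/5184
  d_3[s_4] = 31/108*1/6 + 119/432*5/12 + 35/144*1/12 + 7/36*1/6 = 31/144
d_3 = (s_1=29/108, s_2=1385/5184, s_3=1291/5184, s_4=31/144)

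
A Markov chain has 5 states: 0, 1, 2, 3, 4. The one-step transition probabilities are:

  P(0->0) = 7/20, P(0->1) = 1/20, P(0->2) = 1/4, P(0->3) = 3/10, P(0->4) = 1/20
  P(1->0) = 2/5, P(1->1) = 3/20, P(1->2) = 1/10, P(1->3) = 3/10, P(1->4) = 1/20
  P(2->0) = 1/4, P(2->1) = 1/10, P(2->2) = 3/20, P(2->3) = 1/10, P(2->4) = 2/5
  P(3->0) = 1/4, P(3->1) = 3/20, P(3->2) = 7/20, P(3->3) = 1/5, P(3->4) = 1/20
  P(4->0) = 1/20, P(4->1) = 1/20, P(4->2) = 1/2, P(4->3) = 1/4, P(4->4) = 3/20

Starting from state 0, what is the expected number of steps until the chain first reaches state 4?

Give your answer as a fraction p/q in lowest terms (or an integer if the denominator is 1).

Let h_i = expected steps to first reach 4 from state i.
Boundary: h_4 = 0.
First-step equations for the other states:
  h_0 = 1 + 7/20*h_0 + 1/20*h_1 + 1/4*h_2 + 3/10*h_3 + 1/20*h_4
  h_1 = 1 + 2/5*h_0 + 3/20*h_1 + 1/10*h_2 + 3/10*h_3 + 1/20*h_4
  h_2 = 1 + 1/4*h_0 + 1/10*h_1 + 3/20*h_2 + 1/10*h_3 + 2/5*h_4
  h_3 = 1 + 1/4*h_0 + 3/20*h_1 + 7/20*h_2 + 1/5*h_3 + 1/20*h_4

Substituting h_4 = 0 and rearranging gives the linear system (I - Q) h = 1:
  [13/20, -1/20, -1/4, -3/10] . (h_0, h_1, h_2, h_3) = 1
  [-2/5, 17/20, -1/10, -3/10] . (h_0, h_1, h_2, h_3) = 1
  [-1/4, -1/10, 17/20, -1/10] . (h_0, h_1, h_2, h_3) = 1
  [-1/4, -3/20, -7/20, 4/5] . (h_0, h_1, h_2, h_3) = 1

Solving yields:
  h_0 = 14830/1963
  h_1 = 1200/151
  h_2 = 10210/1963
  h_3 = 14480/1963

Starting state is 0, so the expected hitting time is h_0 = 14830/1963.

Answer: 14830/1963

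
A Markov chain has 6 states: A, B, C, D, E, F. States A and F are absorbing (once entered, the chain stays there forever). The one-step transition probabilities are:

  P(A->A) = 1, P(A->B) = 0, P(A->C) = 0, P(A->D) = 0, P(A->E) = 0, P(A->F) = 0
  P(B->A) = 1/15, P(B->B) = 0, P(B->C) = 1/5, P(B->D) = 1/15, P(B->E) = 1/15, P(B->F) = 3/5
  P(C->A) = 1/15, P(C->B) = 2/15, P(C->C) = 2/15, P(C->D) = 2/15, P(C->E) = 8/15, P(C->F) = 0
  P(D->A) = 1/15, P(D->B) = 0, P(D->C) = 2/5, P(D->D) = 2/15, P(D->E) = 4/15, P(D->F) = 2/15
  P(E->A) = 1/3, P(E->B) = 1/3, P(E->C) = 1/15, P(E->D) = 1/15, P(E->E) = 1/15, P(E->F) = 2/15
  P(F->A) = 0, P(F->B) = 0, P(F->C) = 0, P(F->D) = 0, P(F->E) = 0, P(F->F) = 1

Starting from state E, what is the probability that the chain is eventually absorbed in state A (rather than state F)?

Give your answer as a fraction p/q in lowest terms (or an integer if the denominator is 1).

Let a_i = P(absorbed in A | start in state i).
Boundary conditions: a_A = 1, a_F = 0.
For each transient state i, a_i = sum_j P(i->j) * a_j:
  a_B = 1/15*a_A + 0*a_B + 1/5*a_C + 1/15*a_D + 1/15*a_E + 3/5*a_F
  a_C = 1/15*a_A + 2/15*a_B + 2/15*a_C + 2/15*a_D + 8/15*a_E + 0*a_F
  a_D = 1/15*a_A + 0*a_B + 2/5*a_C + 2/15*a_D + 4/15*a_E + 2/15*a_F
  a_E = 1/3*a_A + 1/3*a_B + 1/15*a_C + 1/15*a_D + 1/15*a_E + 2/15*a_F

Substituting a_A = 1 and a_F = 0, rearrange to (I - Q) a = r where r[i] = P(i -> A):
  [1, -1/5, -1/15, -1/15] . (a_B, a_C, a_D, a_E) = 1/15
  [-2/15, 13/15, -2/15, -8/15] . (a_B, a_C, a_D, a_E) = 1/15
  [0, -2/5, 13/15, -4/15] . (a_B, a_C, a_D, a_E) = 1/15
  [-1/3, -1/15, -1/15, 14/15] . (a_B, a_C, a_D, a_E) = 1/3

Solving yields:
  a_B = 5889/25543
  a_C = 12671/25543
  a_D = 11805/25543
  a_E = 12974/25543

Starting state is E, so the absorption probability is a_E = 12974/25543.

Answer: 12974/25543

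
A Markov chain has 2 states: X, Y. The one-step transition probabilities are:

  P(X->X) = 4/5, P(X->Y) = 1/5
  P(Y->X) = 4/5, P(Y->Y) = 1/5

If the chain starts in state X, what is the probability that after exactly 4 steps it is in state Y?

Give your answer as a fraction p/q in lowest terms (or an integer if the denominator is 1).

Computing P^4 by repeated multiplication:
P^1 =
  X: [4/5, 1/5]
  Y: [4/5, 1/5]
P^2 =
  X: [4/5, 1/5]
  Y: [4/5, 1/5]
P^3 =
  X: [4/5, 1/5]
  Y: [4/5, 1/5]
P^4 =
  X: [4/5, 1/5]
  Y: [4/5, 1/5]

(P^4)[X -> Y] = 1/5

Answer: 1/5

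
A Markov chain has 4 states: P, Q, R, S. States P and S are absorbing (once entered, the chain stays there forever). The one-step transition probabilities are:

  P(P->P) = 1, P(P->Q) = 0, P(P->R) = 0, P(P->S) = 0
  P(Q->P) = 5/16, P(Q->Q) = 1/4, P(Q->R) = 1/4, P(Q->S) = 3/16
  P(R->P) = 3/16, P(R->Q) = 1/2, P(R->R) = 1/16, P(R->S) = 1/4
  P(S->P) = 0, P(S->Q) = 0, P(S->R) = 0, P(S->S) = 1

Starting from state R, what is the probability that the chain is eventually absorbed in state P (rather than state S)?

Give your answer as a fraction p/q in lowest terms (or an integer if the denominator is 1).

Let a_i = P(absorbed in P | start in state i).
Boundary conditions: a_P = 1, a_S = 0.
For each transient state i, a_i = sum_j P(i->j) * a_j:
  a_Q = 5/16*a_P + 1/4*a_Q + 1/4*a_R + 3/16*a_S
  a_R = 3/16*a_P + 1/2*a_Q + 1/16*a_R + 1/4*a_S

Substituting a_P = 1 and a_S = 0, rearrange to (I - Q) a = r where r[i] = P(i -> P):
  [3/4, -1/4] . (a_Q, a_R) = 5/16
  [-1/2, 15/16] . (a_Q, a_R) = 3/16

Solving yields:
  a_Q = 87/148
  a_R = 19/37

Starting state is R, so the absorption probability is a_R = 19/37.

Answer: 19/37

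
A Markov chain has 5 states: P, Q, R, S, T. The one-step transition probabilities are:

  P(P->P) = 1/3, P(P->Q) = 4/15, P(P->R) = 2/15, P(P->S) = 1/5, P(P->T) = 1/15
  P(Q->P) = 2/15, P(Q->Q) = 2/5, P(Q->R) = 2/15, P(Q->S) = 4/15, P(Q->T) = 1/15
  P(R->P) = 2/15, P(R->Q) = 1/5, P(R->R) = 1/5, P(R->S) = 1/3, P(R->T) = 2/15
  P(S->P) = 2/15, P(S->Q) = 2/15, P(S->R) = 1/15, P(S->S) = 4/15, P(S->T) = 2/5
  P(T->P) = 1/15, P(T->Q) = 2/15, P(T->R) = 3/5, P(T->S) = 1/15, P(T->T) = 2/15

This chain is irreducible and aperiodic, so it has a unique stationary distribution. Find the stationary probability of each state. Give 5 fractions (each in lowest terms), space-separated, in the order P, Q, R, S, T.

Answer: 5515/36183 2759/12061 1093/5169 1222/5169 2062/12061

Derivation:
The stationary distribution satisfies pi = pi * P, i.e.:
  pi_P = 1/3*pi_P + 2/15*pi_Q + 2/15*pi_R + 2/15*pi_S + 1/15*pi_T
  pi_Q = 4/15*pi_P + 2/5*pi_Q + 1/5*pi_R + 2/15*pi_S + 2/15*pi_T
  pi_R = 2/15*pi_P + 2/15*pi_Q + 1/5*pi_R + 1/15*pi_S + 3/5*pi_T
  pi_S = 1/5*pi_P + 4/15*pi_Q + 1/3*pi_R + 4/15*pi_S + 1/15*pi_T
  pi_T = 1/15*pi_P + 1/15*pi_Q + 2/15*pi_R + 2/5*pi_S + 2/15*pi_T
with normalization: pi_P + pi_Q + pi_R + pi_S + pi_T = 1.

Using the first 4 balance equations plus normalization, the linear system A*pi = b is:
  [-2/3, 2/15, 2/15, 2/15, 1/15] . pi = 0
  [4/15, -3/5, 1/5, 2/15, 2/15] . pi = 0
  [2/15, 2/15, -4/5, 1/15, 3/5] . pi = 0
  [1/5, 4/15, 1/3, -11/15, 1/15] . pi = 0
  [1, 1, 1, 1, 1] . pi = 1

Solving yields:
  pi_P = 5515/36183
  pi_Q = 2759/12061
  pi_R = 1093/5169
  pi_S = 1222/5169
  pi_T = 2062/12061

Verification (pi * P):
  5515/36183*1/3 + 2759/12061*2/15 + 1093/5169*2/15 + 1222/5169*2/15 + 2062/12061*1/15 = 5515/36183 = pi_P  (ok)
  5515/36183*4/15 + 2759/12061*2/5 + 1093/5169*1/5 + 1222/5169*2/15 + 2062/12061*2/15 = 2759/12061 = pi_Q  (ok)
  5515/36183*2/15 + 2759/12061*2/15 + 1093/5169*1/5 + 1222/5169*1/15 + 2062/12061*3/5 = 1093/5169 = pi_R  (ok)
  5515/36183*1/5 + 2759/12061*4/15 + 1093/5169*1/3 + 1222/5169*4/15 + 2062/12061*1/15 = 1222/5169 = pi_S  (ok)
  5515/36183*1/15 + 2759/12061*1/15 + 1093/5169*2/15 + 1222/5169*2/5 + 2062/12061*2/15 = 2062/12061 = pi_T  (ok)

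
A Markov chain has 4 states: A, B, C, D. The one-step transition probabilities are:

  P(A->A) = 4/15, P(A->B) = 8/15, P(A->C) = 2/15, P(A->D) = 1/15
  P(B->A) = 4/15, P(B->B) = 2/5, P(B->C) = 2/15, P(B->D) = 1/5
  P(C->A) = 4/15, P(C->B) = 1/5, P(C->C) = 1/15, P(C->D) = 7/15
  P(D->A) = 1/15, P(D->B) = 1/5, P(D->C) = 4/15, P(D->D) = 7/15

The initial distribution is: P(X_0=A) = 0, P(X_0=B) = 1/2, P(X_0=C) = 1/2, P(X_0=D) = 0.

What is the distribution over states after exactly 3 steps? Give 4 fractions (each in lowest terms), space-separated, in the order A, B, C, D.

Answer: 79/375 757/2250 43/270 991/3375

Derivation:
Propagating the distribution step by step (d_{t+1} = d_t * P):
d_0 = (A=0, B=1/2, C=1/2, D=0)
  d_1[A] = 0*4/15 + 1/2*4/15 + 1/2*4/15 + 0*1/15 = 4/15
  d_1[B] = 0*8/15 + 1/2*2/5 + 1/2*1/5 + 0*1/5 = 3/10
  d_1[C] = 0*2/15 + 1/2*2/15 + 1/2*1/15 + 0*4/15 = 1/10
  d_1[D] = 0*1/15 + 1/2*1/5 + 1/2*7/15 + 0*7/15 = 1/3
d_1 = (A=4/15, B=3/10, C=1/10, D=1/3)
  d_2[A] = 4/15*4/15 + 3/10*4/15 + 1/10*4/15 + 1/3*1/15 = 1/5
  d_2[B] = 4/15*8/15 + 3/10*2/5 + 1/10*1/5 + 1/3*1/5 = 157/450
  d_2[C] = 4/15*2/15 + 3/10*2/15 + 1/10*1/15 + 1/3*4/15 = 77/450
  d_2[D] = 4/15*1/15 + 3/10*1/5 + 1/10*7/15 + 1/3*7/15 = 7/25
d_2 = (A=1/5, B=157/450, C=77/450, D=7/25)
  d_3[A] = 1/5*4/15 + 157/450*4/15 + 77/450*4/15 + 7/25*1/15 = 79/375
  d_3[B] = 1/5*8/15 + 157/450*2/5 + 77/450*1/5 + 7/25*1/5 = 757/2250
  d_3[C] = 1/5*2/15 + 157/450*2/15 + 77/450*1/15 + 7/25*4/15 = 43/270
  d_3[D] = 1/5*1/15 + 157/450*1/5 + 77/450*7/15 + 7/25*7/15 = 991/3375
d_3 = (A=79/375, B=757/2250, C=43/270, D=991/3375)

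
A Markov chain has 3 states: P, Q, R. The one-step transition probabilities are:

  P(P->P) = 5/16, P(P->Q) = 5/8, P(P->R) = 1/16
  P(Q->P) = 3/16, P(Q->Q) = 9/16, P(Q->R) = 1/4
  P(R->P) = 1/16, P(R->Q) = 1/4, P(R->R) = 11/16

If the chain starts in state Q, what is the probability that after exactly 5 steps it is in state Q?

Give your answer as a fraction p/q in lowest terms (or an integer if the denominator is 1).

Answer: 477711/1048576

Derivation:
Computing P^5 by repeated multiplication:
P^1 =
  P: [5/16, 5/8, 1/16]
  Q: [3/16, 9/16, 1/4]
  R: [1/16, 1/4, 11/16]
P^2 =
  P: [7/32, 9/16, 7/32]
  Q: [23/128, 127/256, 83/256]
  R: [7/64, 45/128, 69/128]
P^3 =
  P: [3/16, 65/128, 39/128]
  Q: [347/2048, 1935/4096, 1467/4096]
  R: [137/1024, 821/2048, 953/2048]
P^4 =
  P: [177/1024, 981/2048, 713/2048]
  Q: [5371/32768, 30223/65536, 24571/65536]
  R: [2393/16384, 13941/32768, 14041/32768]
P^5 =
  P: [2713/16384, 15221/32768, 12121/32768]
  Q: [84475/524288, 477711/1048576, 401915/1048576]
  R: [39897/262144, 229493/524288, 215001/524288]

(P^5)[Q -> Q] = 477711/1048576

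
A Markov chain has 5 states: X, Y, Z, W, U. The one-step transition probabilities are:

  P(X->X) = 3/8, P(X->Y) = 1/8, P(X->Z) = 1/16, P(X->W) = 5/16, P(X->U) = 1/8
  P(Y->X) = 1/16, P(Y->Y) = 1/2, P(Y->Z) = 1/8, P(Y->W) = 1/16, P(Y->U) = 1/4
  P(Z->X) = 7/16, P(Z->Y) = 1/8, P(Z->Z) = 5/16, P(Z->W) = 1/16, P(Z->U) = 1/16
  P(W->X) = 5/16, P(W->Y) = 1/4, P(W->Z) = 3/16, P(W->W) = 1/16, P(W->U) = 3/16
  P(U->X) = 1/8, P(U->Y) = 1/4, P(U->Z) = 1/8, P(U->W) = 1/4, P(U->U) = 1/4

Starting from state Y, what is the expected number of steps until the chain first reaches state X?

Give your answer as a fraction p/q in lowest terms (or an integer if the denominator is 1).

Answer: 13504/2189

Derivation:
Let h_i = expected steps to first reach X from state i.
Boundary: h_X = 0.
First-step equations for the other states:
  h_Y = 1 + 1/16*h_X + 1/2*h_Y + 1/8*h_Z + 1/16*h_W + 1/4*h_U
  h_Z = 1 + 7/16*h_X + 1/8*h_Y + 5/16*h_Z + 1/16*h_W + 1/16*h_U
  h_W = 1 + 5/16*h_X + 1/4*h_Y + 3/16*h_Z + 1/16*h_W + 3/16*h_U
  h_U = 1 + 1/8*h_X + 1/4*h_Y + 1/8*h_Z + 1/4*h_W + 1/4*h_U

Substituting h_X = 0 and rearranging gives the linear system (I - Q) h = 1:
  [1/2, -1/8, -1/16, -1/4] . (h_Y, h_Z, h_W, h_U) = 1
  [-1/8, 11/16, -1/16, -1/16] . (h_Y, h_Z, h_W, h_U) = 1
  [-1/4, -3/16, 15/16, -3/16] . (h_Y, h_Z, h_W, h_U) = 1
  [-1/4, -1/8, -1/4, 3/4] . (h_Y, h_Z, h_W, h_U) = 1

Solving yields:
  h_Y = 13504/2189
  h_Z = 7624/2189
  h_W = 896/199
  h_U = 11976/2189

Starting state is Y, so the expected hitting time is h_Y = 13504/2189.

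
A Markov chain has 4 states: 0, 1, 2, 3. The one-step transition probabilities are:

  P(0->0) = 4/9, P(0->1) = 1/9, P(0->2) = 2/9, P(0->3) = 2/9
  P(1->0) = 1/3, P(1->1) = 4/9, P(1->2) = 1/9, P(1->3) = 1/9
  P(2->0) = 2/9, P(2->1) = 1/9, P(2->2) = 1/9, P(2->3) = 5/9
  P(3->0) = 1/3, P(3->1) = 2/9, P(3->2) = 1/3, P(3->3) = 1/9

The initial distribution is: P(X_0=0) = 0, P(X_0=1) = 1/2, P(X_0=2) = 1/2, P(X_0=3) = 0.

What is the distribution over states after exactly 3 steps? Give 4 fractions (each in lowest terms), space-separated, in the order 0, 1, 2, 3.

Answer: 254/729 155/729 281/1458 359/1458

Derivation:
Propagating the distribution step by step (d_{t+1} = d_t * P):
d_0 = (0=0, 1=1/2, 2=1/2, 3=0)
  d_1[0] = 0*4/9 + 1/2*1/3 + 1/2*2/9 + 0*1/3 = 5/18
  d_1[1] = 0*1/9 + 1/2*4/9 + 1/2*1/9 + 0*2/9 = 5/18
  d_1[2] = 0*2/9 + 1/2*1/9 + 1/2*1/9 + 0*1/3 = 1/9
  d_1[3] = 0*2/9 + 1/2*1/9 + 1/2*5/9 + 0*1/9 = 1/3
d_1 = (0=5/18, 1=5/18, 2=1/9, 3=1/3)
  d_2[0] = 5/18*4/9 + 5/18*1/3 + 1/9*2/9 + 1/3*1/3 = 19/54
  d_2[1] = 5/18*1/9 + 5/18*4/9 + 1/9*1/9 + 1/3*2/9 = 13/54
  d_2[2] = 5/18*2/9 + 5/18*1/9 + 1/9*1/9 + 1/3*1/3 = 35/162
  d_2[3] = 5/18*2/9 + 5/18*1/9 + 1/9*5/9 + 1/3*1/9 = 31/162
d_2 = (0=19/54, 1=13/54, 2=35/162, 3=31/162)
  d_3[0] = 19/54*4/9 + 13/54*1/3 + 35/162*2/9 + 31/162*1/3 = 254/729
  d_3[1] = 19/54*1/9 + 13/54*4/9 + 35/162*1/9 + 31/162*2/9 = 155/729
  d_3[2] = 19/54*2/9 + 13/54*1/9 + 35/162*1/9 + 31/162*1/3 = 281/1458
  d_3[3] = 19/54*2/9 + 13/54*1/9 + 35/162*5/9 + 31/162*1/9 = 359/1458
d_3 = (0=254/729, 1=155/729, 2=281/1458, 3=359/1458)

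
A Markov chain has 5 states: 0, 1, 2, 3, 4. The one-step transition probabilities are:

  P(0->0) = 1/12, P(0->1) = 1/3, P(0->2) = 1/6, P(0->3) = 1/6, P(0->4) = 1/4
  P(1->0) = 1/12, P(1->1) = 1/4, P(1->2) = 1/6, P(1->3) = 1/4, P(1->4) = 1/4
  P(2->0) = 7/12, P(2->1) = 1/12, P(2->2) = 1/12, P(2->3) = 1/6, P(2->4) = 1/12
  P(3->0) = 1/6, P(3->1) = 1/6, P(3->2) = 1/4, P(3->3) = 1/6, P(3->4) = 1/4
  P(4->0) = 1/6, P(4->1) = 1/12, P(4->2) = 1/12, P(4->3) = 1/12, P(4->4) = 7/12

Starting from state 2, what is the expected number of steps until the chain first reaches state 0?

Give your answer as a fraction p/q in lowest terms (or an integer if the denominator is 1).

Answer: 8832/3127

Derivation:
Let h_i = expected steps to first reach 0 from state i.
Boundary: h_0 = 0.
First-step equations for the other states:
  h_1 = 1 + 1/12*h_0 + 1/4*h_1 + 1/6*h_2 + 1/4*h_3 + 1/4*h_4
  h_2 = 1 + 7/12*h_0 + 1/12*h_1 + 1/12*h_2 + 1/6*h_3 + 1/12*h_4
  h_3 = 1 + 1/6*h_0 + 1/6*h_1 + 1/4*h_2 + 1/6*h_3 + 1/4*h_4
  h_4 = 1 + 1/6*h_0 + 1/12*h_1 + 1/12*h_2 + 1/12*h_3 + 7/12*h_4

Substituting h_0 = 0 and rearranging gives the linear system (I - Q) h = 1:
  [3/4, -1/6, -1/4, -1/4] . (h_1, h_2, h_3, h_4) = 1
  [-1/12, 11/12, -1/6, -1/12] . (h_1, h_2, h_3, h_4) = 1
  [-1/6, -1/4, 5/6, -1/4] . (h_1, h_2, h_3, h_4) = 1
  [-1/12, -1/12, -1/12, 5/12] . (h_1, h_2, h_3, h_4) = 1

Solving yields:
  h_1 = 15960/3127
  h_2 = 8832/3127
  h_3 = 14184/3127
  h_4 = 15300/3127

Starting state is 2, so the expected hitting time is h_2 = 8832/3127.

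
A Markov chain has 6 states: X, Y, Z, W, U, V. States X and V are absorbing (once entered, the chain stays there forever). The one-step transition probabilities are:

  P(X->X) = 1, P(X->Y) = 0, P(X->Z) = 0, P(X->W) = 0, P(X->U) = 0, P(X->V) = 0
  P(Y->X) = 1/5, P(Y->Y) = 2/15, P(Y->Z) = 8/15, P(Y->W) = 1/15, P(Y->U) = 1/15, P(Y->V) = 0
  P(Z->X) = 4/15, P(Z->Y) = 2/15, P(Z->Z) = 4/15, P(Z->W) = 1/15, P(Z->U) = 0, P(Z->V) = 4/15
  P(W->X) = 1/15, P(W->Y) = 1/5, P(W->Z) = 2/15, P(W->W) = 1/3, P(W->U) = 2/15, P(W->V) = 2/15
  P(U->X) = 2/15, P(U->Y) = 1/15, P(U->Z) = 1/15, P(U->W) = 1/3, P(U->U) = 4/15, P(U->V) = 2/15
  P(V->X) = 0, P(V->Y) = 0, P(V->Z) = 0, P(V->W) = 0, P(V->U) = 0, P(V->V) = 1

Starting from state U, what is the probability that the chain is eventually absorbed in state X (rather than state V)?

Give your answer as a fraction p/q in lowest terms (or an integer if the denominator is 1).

Answer: 5819/11359

Derivation:
Let a_i = P(absorbed in X | start in state i).
Boundary conditions: a_X = 1, a_V = 0.
For each transient state i, a_i = sum_j P(i->j) * a_j:
  a_Y = 1/5*a_X + 2/15*a_Y + 8/15*a_Z + 1/15*a_W + 1/15*a_U + 0*a_V
  a_Z = 4/15*a_X + 2/15*a_Y + 4/15*a_Z + 1/15*a_W + 0*a_U + 4/15*a_V
  a_W = 1/15*a_X + 1/5*a_Y + 2/15*a_Z + 1/3*a_W + 2/15*a_U + 2/15*a_V
  a_U = 2/15*a_X + 1/15*a_Y + 1/15*a_Z + 1/3*a_W + 4/15*a_U + 2/15*a_V

Substituting a_X = 1 and a_V = 0, rearrange to (I - Q) a = r where r[i] = P(i -> X):
  [13/15, -8/15, -1/15, -1/15] . (a_Y, a_Z, a_W, a_U) = 1/5
  [-2/15, 11/15, -1/15, 0] . (a_Y, a_Z, a_W, a_U) = 4/15
  [-1/5, -2/15, 2/3, -2/15] . (a_Y, a_Z, a_W, a_U) = 1/15
  [-1/15, -1/15, -1/3, 11/15] . (a_Y, a_Z, a_W, a_U) = 2/15

Solving yields:
  a_Y = 7161/11359
  a_Z = 5945/11359
  a_W = 5637/11359
  a_U = 5819/11359

Starting state is U, so the absorption probability is a_U = 5819/11359.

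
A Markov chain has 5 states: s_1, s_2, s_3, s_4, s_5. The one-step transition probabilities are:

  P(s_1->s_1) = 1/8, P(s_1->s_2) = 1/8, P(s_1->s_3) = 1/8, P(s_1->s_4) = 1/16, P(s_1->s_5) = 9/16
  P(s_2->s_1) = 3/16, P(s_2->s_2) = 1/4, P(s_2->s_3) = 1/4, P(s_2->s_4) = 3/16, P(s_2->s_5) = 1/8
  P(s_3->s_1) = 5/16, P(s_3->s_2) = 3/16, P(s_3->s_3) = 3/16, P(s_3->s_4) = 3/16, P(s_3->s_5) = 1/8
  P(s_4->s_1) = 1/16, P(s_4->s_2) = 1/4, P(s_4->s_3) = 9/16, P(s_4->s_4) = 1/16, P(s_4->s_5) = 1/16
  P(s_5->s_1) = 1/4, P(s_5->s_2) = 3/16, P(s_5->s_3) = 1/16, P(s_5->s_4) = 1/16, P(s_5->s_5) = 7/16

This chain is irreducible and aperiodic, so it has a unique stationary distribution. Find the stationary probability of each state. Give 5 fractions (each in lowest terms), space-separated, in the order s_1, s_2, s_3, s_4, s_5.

Answer: 11231/55156 10689/55156 10517/55156 3049/27578 16621/55156

Derivation:
The stationary distribution satisfies pi = pi * P, i.e.:
  pi_s_1 = 1/8*pi_s_1 + 3/16*pi_s_2 + 5/16*pi_s_3 + 1/16*pi_s_4 + 1/4*pi_s_5
  pi_s_2 = 1/8*pi_s_1 + 1/4*pi_s_2 + 3/16*pi_s_3 + 1/4*pi_s_4 + 3/16*pi_s_5
  pi_s_3 = 1/8*pi_s_1 + 1/4*pi_s_2 + 3/16*pi_s_3 + 9/16*pi_s_4 + 1/16*pi_s_5
  pi_s_4 = 1/16*pi_s_1 + 3/16*pi_s_2 + 3/16*pi_s_3 + 1/16*pi_s_4 + 1/16*pi_s_5
  pi_s_5 = 9/16*pi_s_1 + 1/8*pi_s_2 + 1/8*pi_s_3 + 1/16*pi_s_4 + 7/16*pi_s_5
with normalization: pi_s_1 + pi_s_2 + pi_s_3 + pi_s_4 + pi_s_5 = 1.

Using the first 4 balance equations plus normalization, the linear system A*pi = b is:
  [-7/8, 3/16, 5/16, 1/16, 1/4] . pi = 0
  [1/8, -3/4, 3/16, 1/4, 3/16] . pi = 0
  [1/8, 1/4, -13/16, 9/16, 1/16] . pi = 0
  [1/16, 3/16, 3/16, -15/16, 1/16] . pi = 0
  [1, 1, 1, 1, 1] . pi = 1

Solving yields:
  pi_s_1 = 11231/55156
  pi_s_2 = 10689/55156
  pi_s_3 = 10517/55156
  pi_s_4 = 3049/27578
  pi_s_5 = 16621/55156

Verification (pi * P):
  11231/55156*1/8 + 10689/55156*3/16 + 10517/55156*5/16 + 3049/27578*1/16 + 16621/55156*1/4 = 11231/55156 = pi_s_1  (ok)
  11231/55156*1/8 + 10689/55156*1/4 + 10517/55156*3/16 + 3049/27578*1/4 + 16621/55156*3/16 = 10689/55156 = pi_s_2  (ok)
  11231/55156*1/8 + 10689/55156*1/4 + 10517/55156*3/16 + 3049/27578*9/16 + 16621/55156*1/16 = 10517/55156 = pi_s_3  (ok)
  11231/55156*1/16 + 10689/55156*3/16 + 10517/55156*3/16 + 3049/27578*1/16 + 16621/55156*1/16 = 3049/27578 = pi_s_4  (ok)
  11231/55156*9/16 + 10689/55156*1/8 + 10517/55156*1/8 + 3049/27578*1/16 + 16621/55156*7/16 = 16621/55156 = pi_s_5  (ok)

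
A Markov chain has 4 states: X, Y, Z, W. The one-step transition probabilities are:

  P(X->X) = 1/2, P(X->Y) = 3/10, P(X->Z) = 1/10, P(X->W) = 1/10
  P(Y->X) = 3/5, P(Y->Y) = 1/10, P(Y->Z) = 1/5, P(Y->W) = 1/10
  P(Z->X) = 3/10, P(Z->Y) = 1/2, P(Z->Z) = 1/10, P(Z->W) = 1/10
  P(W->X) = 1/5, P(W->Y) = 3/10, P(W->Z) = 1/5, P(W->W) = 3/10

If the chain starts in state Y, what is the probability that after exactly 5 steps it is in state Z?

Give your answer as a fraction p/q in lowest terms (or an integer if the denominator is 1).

Answer: 438/3125

Derivation:
Computing P^5 by repeated multiplication:
P^1 =
  X: [1/2, 3/10, 1/10, 1/10]
  Y: [3/5, 1/10, 1/5, 1/10]
  Z: [3/10, 1/2, 1/10, 1/10]
  W: [1/5, 3/10, 1/5, 3/10]
P^2 =
  X: [12/25, 13/50, 7/50, 3/25]
  Y: [11/25, 8/25, 3/25, 3/25]
  Z: [1/2, 11/50, 4/25, 3/25]
  W: [2/5, 7/25, 4/25, 4/25]
P^3 =
  X: [231/500, 69/250, 69/500, 31/250]
  Y: [59/125, 13/50, 18/125, 31/250]
  Z: [227/500, 36/125, 67/500, 31/250]
  W: [56/125, 69/250, 18/125, 33/250]
P^4 =
  X: [1157/2500, 681/2500, 7/50, 78/625]
  Y: [23/50, 173/625, 173/1250, 78/625]
  Z: [581/1250, 673/2500, 353/2500, 78/625]
  W: [287/625, 171/625, 88/625, 79/625]
P^5 =
  X: [2309/5000, 3419/12500, 3493/25000, 781/6250]
  Y: [2891/6250, 851/3125, 438/3125, 781/6250]
  Z: [11531/25000, 343/1250, 697/5000, 781/6250]
  W: [2883/6250, 1709/6250, 7/50, 783/6250]

(P^5)[Y -> Z] = 438/3125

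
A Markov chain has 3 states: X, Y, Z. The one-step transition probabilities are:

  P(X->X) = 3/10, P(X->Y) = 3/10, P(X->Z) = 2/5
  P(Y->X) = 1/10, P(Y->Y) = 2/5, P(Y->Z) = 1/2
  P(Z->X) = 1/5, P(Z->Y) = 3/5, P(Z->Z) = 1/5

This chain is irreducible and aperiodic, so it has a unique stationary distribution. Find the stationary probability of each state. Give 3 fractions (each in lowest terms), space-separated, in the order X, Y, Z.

The stationary distribution satisfies pi = pi * P, i.e.:
  pi_X = 3/10*pi_X + 1/10*pi_Y + 1/5*pi_Z
  pi_Y = 3/10*pi_X + 2/5*pi_Y + 3/5*pi_Z
  pi_Z = 2/5*pi_X + 1/2*pi_Y + 1/5*pi_Z
with normalization: pi_X + pi_Y + pi_Z = 1.

Using the first 2 balance equations plus normalization, the linear system A*pi = b is:
  [-7/10, 1/10, 1/5] . pi = 0
  [3/10, -3/5, 3/5] . pi = 0
  [1, 1, 1] . pi = 1

Solving yields:
  pi_X = 6/35
  pi_Y = 16/35
  pi_Z = 13/35

Verification (pi * P):
  6/35*3/10 + 16/35*1/10 + 13/35*1/5 = 6/35 = pi_X  (ok)
  6/35*3/10 + 16/35*2/5 + 13/35*3/5 = 16/35 = pi_Y  (ok)
  6/35*2/5 + 16/35*1/2 + 13/35*1/5 = 13/35 = pi_Z  (ok)

Answer: 6/35 16/35 13/35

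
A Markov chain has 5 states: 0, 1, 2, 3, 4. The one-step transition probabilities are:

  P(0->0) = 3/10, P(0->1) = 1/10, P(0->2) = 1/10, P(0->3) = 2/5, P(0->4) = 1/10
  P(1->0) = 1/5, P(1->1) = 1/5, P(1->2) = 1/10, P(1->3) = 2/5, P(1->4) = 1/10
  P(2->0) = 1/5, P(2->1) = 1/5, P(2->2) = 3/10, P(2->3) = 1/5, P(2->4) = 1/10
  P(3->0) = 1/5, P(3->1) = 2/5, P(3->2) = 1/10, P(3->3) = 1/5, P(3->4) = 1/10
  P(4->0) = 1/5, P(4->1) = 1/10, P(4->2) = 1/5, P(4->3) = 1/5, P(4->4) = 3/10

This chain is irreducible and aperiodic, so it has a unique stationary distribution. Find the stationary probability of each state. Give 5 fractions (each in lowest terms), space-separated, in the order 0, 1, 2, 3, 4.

The stationary distribution satisfies pi = pi * P, i.e.:
  pi_0 = 3/10*pi_0 + 1/5*pi_1 + 1/5*pi_2 + 1/5*pi_3 + 1/5*pi_4
  pi_1 = 1/10*pi_0 + 1/5*pi_1 + 1/5*pi_2 + 2/5*pi_3 + 1/10*pi_4
  pi_2 = 1/10*pi_0 + 1/10*pi_1 + 3/10*pi_2 + 1/10*pi_3 + 1/5*pi_4
  pi_3 = 2/5*pi_0 + 2/5*pi_1 + 1/5*pi_2 + 1/5*pi_3 + 1/5*pi_4
  pi_4 = 1/10*pi_0 + 1/10*pi_1 + 1/10*pi_2 + 1/10*pi_3 + 3/10*pi_4
with normalization: pi_0 + pi_1 + pi_2 + pi_3 + pi_4 = 1.

Using the first 4 balance equations plus normalization, the linear system A*pi = b is:
  [-7/10, 1/5, 1/5, 1/5, 1/5] . pi = 0
  [1/10, -4/5, 1/5, 2/5, 1/10] . pi = 0
  [1/10, 1/10, -7/10, 1/10, 1/5] . pi = 0
  [2/5, 2/5, 1/5, -4/5, 1/5] . pi = 0
  [1, 1, 1, 1, 1] . pi = 1

Solving yields:
  pi_0 = 2/9
  pi_1 = 257/1152
  pi_2 = 9/64
  pi_3 = 37/128
  pi_4 = 1/8

Verification (pi * P):
  2/9*3/10 + 257/1152*1/5 + 9/64*1/5 + 37/128*1/5 + 1/8*1/5 = 2/9 = pi_0  (ok)
  2/9*1/10 + 257/1152*1/5 + 9/64*1/5 + 37/128*2/5 + 1/8*1/10 = 257/1152 = pi_1  (ok)
  2/9*1/10 + 257/1152*1/10 + 9/64*3/10 + 37/128*1/10 + 1/8*1/5 = 9/64 = pi_2  (ok)
  2/9*2/5 + 257/1152*2/5 + 9/64*1/5 + 37/128*1/5 + 1/8*1/5 = 37/128 = pi_3  (ok)
  2/9*1/10 + 257/1152*1/10 + 9/64*1/10 + 37/128*1/10 + 1/8*3/10 = 1/8 = pi_4  (ok)

Answer: 2/9 257/1152 9/64 37/128 1/8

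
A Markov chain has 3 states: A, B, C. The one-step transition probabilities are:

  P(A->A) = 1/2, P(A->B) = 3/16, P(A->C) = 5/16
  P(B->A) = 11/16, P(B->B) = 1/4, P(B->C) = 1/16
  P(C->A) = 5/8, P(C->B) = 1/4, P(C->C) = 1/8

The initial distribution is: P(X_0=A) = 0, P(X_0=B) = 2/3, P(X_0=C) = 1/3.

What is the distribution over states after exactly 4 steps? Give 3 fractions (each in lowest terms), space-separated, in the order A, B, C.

Answer: 27889/49152 1757/8192 10721/49152

Derivation:
Propagating the distribution step by step (d_{t+1} = d_t * P):
d_0 = (A=0, B=2/3, C=1/3)
  d_1[A] = 0*1/2 + 2/3*11/16 + 1/3*5/8 = 2/3
  d_1[B] = 0*3/16 + 2/3*1/4 + 1/3*1/4 = 1/4
  d_1[C] = 0*5/16 + 2/3*1/16 + 1/3*1/8 = 1/12
d_1 = (A=2/3, B=1/4, C=1/12)
  d_2[A] = 2/3*1/2 + 1/4*11/16 + 1/12*5/8 = 107/192
  d_2[B] = 2/3*3/16 + 1/4*1/4 + 1/12*1/4 = 5/24
  d_2[C] = 2/3*5/16 + 1/4*1/16 + 1/12*1/8 = 15/64
d_2 = (A=107/192, B=5/24, C=15/64)
  d_3[A] = 107/192*1/2 + 5/24*11/16 + 15/64*5/8 = 291/512
  d_3[B] = 107/192*3/16 + 5/24*1/4 + 15/64*1/4 = 661/3072
  d_3[C] = 107/192*5/16 + 5/24*1/16 + 15/64*1/8 = 665/3072
d_3 = (A=291/512, B=661/3072, C=665/3072)
  d_4[A] = 291/512*1/2 + 661/3072*11/16 + 665/3072*5/8 = 27889/49152
  d_4[B] = 291/512*3/16 + 661/3072*1/4 + 665/3072*1/4 = 1757/8192
  d_4[C] = 291/512*5/16 + 661/3072*1/16 + 665/3072*1/8 = 10721/49152
d_4 = (A=27889/49152, B=1757/8192, C=10721/49152)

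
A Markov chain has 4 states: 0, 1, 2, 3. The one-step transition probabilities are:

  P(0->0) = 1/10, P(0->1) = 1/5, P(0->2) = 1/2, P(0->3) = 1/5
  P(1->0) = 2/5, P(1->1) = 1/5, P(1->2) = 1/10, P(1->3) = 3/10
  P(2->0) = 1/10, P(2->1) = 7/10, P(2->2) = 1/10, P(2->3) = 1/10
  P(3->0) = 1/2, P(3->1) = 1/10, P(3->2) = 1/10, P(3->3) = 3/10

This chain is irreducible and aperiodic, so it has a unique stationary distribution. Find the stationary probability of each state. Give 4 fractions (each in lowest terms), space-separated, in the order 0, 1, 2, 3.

Answer: 199/719 203/719 303/1438 331/1438

Derivation:
The stationary distribution satisfies pi = pi * P, i.e.:
  pi_0 = 1/10*pi_0 + 2/5*pi_1 + 1/10*pi_2 + 1/2*pi_3
  pi_1 = 1/5*pi_0 + 1/5*pi_1 + 7/10*pi_2 + 1/10*pi_3
  pi_2 = 1/2*pi_0 + 1/10*pi_1 + 1/10*pi_2 + 1/10*pi_3
  pi_3 = 1/5*pi_0 + 3/10*pi_1 + 1/10*pi_2 + 3/10*pi_3
with normalization: pi_0 + pi_1 + pi_2 + pi_3 = 1.

Using the first 3 balance equations plus normalization, the linear system A*pi = b is:
  [-9/10, 2/5, 1/10, 1/2] . pi = 0
  [1/5, -4/5, 7/10, 1/10] . pi = 0
  [1/2, 1/10, -9/10, 1/10] . pi = 0
  [1, 1, 1, 1] . pi = 1

Solving yields:
  pi_0 = 199/719
  pi_1 = 203/719
  pi_2 = 303/1438
  pi_3 = 331/1438

Verification (pi * P):
  199/719*1/10 + 203/719*2/5 + 303/1438*1/10 + 331/1438*1/2 = 199/719 = pi_0  (ok)
  199/719*1/5 + 203/719*1/5 + 303/1438*7/10 + 331/1438*1/10 = 203/719 = pi_1  (ok)
  199/719*1/2 + 203/719*1/10 + 303/1438*1/10 + 331/1438*1/10 = 303/1438 = pi_2  (ok)
  199/719*1/5 + 203/719*3/10 + 303/1438*1/10 + 331/1438*3/10 = 331/1438 = pi_3  (ok)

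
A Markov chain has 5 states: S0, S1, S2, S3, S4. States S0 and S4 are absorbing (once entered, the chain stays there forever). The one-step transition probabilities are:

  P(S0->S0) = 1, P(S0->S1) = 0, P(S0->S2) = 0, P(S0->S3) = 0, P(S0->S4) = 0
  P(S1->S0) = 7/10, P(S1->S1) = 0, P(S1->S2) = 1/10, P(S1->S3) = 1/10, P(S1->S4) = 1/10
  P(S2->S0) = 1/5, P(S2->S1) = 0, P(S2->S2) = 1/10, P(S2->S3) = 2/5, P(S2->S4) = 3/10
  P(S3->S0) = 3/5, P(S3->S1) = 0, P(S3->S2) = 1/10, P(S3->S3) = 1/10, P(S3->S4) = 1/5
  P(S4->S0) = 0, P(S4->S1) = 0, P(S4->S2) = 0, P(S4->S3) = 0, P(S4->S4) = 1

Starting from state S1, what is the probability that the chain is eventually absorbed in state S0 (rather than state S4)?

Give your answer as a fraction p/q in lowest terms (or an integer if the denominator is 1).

Let a_i = P(absorbed in S0 | start in state i).
Boundary conditions: a_S0 = 1, a_S4 = 0.
For each transient state i, a_i = sum_j P(i->j) * a_j:
  a_S1 = 7/10*a_S0 + 0*a_S1 + 1/10*a_S2 + 1/10*a_S3 + 1/10*a_S4
  a_S2 = 1/5*a_S0 + 0*a_S1 + 1/10*a_S2 + 2/5*a_S3 + 3/10*a_S4
  a_S3 = 3/5*a_S0 + 0*a_S1 + 1/10*a_S2 + 1/10*a_S3 + 1/5*a_S4

Substituting a_S0 = 1 and a_S4 = 0, rearrange to (I - Q) a = r where r[i] = P(i -> S0):
  [1, -1/10, -1/10] . (a_S1, a_S2, a_S3) = 7/10
  [0, 9/10, -2/5] . (a_S1, a_S2, a_S3) = 1/5
  [0, -1/10, 9/10] . (a_S1, a_S2, a_S3) = 3/5

Solving yields:
  a_S1 = 91/110
  a_S2 = 6/11
  a_S3 = 8/11

Starting state is S1, so the absorption probability is a_S1 = 91/110.

Answer: 91/110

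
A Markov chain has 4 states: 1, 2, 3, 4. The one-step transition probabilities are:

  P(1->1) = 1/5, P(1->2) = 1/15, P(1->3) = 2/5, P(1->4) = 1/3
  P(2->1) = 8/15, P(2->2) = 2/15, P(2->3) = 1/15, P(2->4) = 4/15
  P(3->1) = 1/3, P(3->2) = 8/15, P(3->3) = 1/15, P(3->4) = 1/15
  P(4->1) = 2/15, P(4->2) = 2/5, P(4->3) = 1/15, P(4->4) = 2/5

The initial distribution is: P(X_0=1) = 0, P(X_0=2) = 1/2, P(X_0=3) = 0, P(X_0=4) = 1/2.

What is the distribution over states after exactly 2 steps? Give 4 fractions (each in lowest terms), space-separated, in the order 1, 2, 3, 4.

Answer: 62/225 17/75 8/45 8/25

Derivation:
Propagating the distribution step by step (d_{t+1} = d_t * P):
d_0 = (1=0, 2=1/2, 3=0, 4=1/2)
  d_1[1] = 0*1/5 + 1/2*8/15 + 0*1/3 + 1/2*2/15 = 1/3
  d_1[2] = 0*1/15 + 1/2*2/15 + 0*8/15 + 1/2*2/5 = 4/15
  d_1[3] = 0*2/5 + 1/2*1/15 + 0*1/15 + 1/2*1/15 = 1/15
  d_1[4] = 0*1/3 + 1/2*4/15 + 0*1/15 + 1/2*2/5 = 1/3
d_1 = (1=1/3, 2=4/15, 3=1/15, 4=1/3)
  d_2[1] = 1/3*1/5 + 4/15*8/15 + 1/15*1/3 + 1/3*2/15 = 62/225
  d_2[2] = 1/3*1/15 + 4/15*2/15 + 1/15*8/15 + 1/3*2/5 = 17/75
  d_2[3] = 1/3*2/5 + 4/15*1/15 + 1/15*1/15 + 1/3*1/15 = 8/45
  d_2[4] = 1/3*1/3 + 4/15*4/15 + 1/15*1/15 + 1/3*2/5 = 8/25
d_2 = (1=62/225, 2=17/75, 3=8/45, 4=8/25)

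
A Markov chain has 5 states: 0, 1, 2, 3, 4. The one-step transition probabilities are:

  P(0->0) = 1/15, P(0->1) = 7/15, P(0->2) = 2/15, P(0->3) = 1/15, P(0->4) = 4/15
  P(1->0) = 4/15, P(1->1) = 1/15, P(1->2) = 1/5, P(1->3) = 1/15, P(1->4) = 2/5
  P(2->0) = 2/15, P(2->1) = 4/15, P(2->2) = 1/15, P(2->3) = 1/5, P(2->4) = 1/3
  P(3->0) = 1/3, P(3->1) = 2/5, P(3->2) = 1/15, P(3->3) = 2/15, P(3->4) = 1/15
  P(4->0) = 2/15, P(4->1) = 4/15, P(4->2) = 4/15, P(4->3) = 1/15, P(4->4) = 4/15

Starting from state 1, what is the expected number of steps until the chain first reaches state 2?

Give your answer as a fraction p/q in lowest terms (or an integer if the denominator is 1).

Let h_i = expected steps to first reach 2 from state i.
Boundary: h_2 = 0.
First-step equations for the other states:
  h_0 = 1 + 1/15*h_0 + 7/15*h_1 + 2/15*h_2 + 1/15*h_3 + 4/15*h_4
  h_1 = 1 + 4/15*h_0 + 1/15*h_1 + 1/5*h_2 + 1/15*h_3 + 2/5*h_4
  h_3 = 1 + 1/3*h_0 + 2/5*h_1 + 1/15*h_2 + 2/15*h_3 + 1/15*h_4
  h_4 = 1 + 2/15*h_0 + 4/15*h_1 + 4/15*h_2 + 1/15*h_3 + 4/15*h_4

Substituting h_2 = 0 and rearranging gives the linear system (I - Q) h = 1:
  [14/15, -7/15, -1/15, -4/15] . (h_0, h_1, h_3, h_4) = 1
  [-4/15, 14/15, -1/15, -2/5] . (h_0, h_1, h_3, h_4) = 1
  [-1/3, -2/5, 13/15, -1/15] . (h_0, h_1, h_3, h_4) = 1
  [-2/15, -4/15, -1/15, 11/15] . (h_0, h_1, h_3, h_4) = 1

Solving yields:
  h_0 = 67410/12577
  h_1 = 63420/12577
  h_3 = 74265/12577
  h_4 = 59220/12577

Starting state is 1, so the expected hitting time is h_1 = 63420/12577.

Answer: 63420/12577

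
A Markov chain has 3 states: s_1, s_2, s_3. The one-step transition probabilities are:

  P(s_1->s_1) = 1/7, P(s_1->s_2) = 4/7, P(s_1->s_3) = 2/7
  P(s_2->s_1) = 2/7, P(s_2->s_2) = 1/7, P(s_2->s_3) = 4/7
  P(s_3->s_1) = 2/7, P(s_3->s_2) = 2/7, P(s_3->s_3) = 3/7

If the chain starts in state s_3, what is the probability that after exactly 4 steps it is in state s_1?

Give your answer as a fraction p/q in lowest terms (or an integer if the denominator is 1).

Answer: 600/2401

Derivation:
Computing P^4 by repeated multiplication:
P^1 =
  s_1: [1/7, 4/7, 2/7]
  s_2: [2/7, 1/7, 4/7]
  s_3: [2/7, 2/7, 3/7]
P^2 =
  s_1: [13/49, 12/49, 24/49]
  s_2: [12/49, 17/49, 20/49]
  s_3: [12/49, 16/49, 3/7]
P^3 =
  s_1: [85/343, 16/49, 146/343]
  s_2: [86/343, 15/49, 152/343]
  s_3: [86/343, 106/343, 151/343]
P^4 =
  s_1: [601/2401, 744/2401, 1056/2401]
  s_2: [600/2401, 753/2401, 1048/2401]
  s_3: [600/2401, 752/2401, 1049/2401]

(P^4)[s_3 -> s_1] = 600/2401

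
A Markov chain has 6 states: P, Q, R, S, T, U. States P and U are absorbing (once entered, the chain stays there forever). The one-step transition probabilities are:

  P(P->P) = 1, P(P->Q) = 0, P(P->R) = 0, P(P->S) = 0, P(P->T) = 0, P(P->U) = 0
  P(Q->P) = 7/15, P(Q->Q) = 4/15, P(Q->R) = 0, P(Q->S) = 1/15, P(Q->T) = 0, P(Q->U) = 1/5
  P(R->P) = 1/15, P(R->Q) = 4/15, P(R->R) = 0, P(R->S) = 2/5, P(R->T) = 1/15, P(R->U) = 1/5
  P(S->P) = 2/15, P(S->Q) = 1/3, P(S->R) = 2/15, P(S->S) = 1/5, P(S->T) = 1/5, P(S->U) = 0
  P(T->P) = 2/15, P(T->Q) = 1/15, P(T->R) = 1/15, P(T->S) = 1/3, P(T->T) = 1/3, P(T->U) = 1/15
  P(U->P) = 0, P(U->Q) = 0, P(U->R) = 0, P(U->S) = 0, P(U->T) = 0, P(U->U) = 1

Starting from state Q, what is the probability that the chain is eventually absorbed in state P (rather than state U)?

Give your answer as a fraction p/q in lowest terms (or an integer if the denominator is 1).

Answer: 10320/14681

Derivation:
Let a_i = P(absorbed in P | start in state i).
Boundary conditions: a_P = 1, a_U = 0.
For each transient state i, a_i = sum_j P(i->j) * a_j:
  a_Q = 7/15*a_P + 4/15*a_Q + 0*a_R + 1/15*a_S + 0*a_T + 1/5*a_U
  a_R = 1/15*a_P + 4/15*a_Q + 0*a_R + 2/5*a_S + 1/15*a_T + 1/5*a_U
  a_S = 2/15*a_P + 1/3*a_Q + 2/15*a_R + 1/5*a_S + 1/5*a_T + 0*a_U
  a_T = 2/15*a_P + 1/15*a_Q + 1/15*a_R + 1/3*a_S + 1/3*a_T + 1/15*a_U

Substituting a_P = 1 and a_U = 0, rearrange to (I - Q) a = r where r[i] = P(i -> P):
  [11/15, 0, -1/15, 0] . (a_Q, a_R, a_S, a_T) = 7/15
  [-4/15, 1, -2/5, -1/15] . (a_Q, a_R, a_S, a_T) = 1/15
  [-1/3, -2/15, 4/5, -1/5] . (a_Q, a_R, a_S, a_T) = 2/15
  [-1/15, -1/15, -1/3, 2/3] . (a_Q, a_R, a_S, a_T) = 2/15

Solving yields:
  a_Q = 10320/14681
  a_R = 8713/14681
  a_S = 10753/14681
  a_T = 10216/14681

Starting state is Q, so the absorption probability is a_Q = 10320/14681.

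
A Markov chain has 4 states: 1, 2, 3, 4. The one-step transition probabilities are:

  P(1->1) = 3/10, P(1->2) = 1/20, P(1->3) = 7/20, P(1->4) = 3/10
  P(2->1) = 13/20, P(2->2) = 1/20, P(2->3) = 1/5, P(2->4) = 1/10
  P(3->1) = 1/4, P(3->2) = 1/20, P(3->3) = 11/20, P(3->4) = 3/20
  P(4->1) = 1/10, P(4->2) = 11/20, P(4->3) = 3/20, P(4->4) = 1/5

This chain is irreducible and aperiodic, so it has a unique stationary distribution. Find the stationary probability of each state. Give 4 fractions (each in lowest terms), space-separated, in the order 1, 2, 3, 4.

Answer: 433/1470 109/735 53/147 289/1470

Derivation:
The stationary distribution satisfies pi = pi * P, i.e.:
  pi_1 = 3/10*pi_1 + 13/20*pi_2 + 1/4*pi_3 + 1/10*pi_4
  pi_2 = 1/20*pi_1 + 1/20*pi_2 + 1/20*pi_3 + 11/20*pi_4
  pi_3 = 7/20*pi_1 + 1/5*pi_2 + 11/20*pi_3 + 3/20*pi_4
  pi_4 = 3/10*pi_1 + 1/10*pi_2 + 3/20*pi_3 + 1/5*pi_4
with normalization: pi_1 + pi_2 + pi_3 + pi_4 = 1.

Using the first 3 balance equations plus normalization, the linear system A*pi = b is:
  [-7/10, 13/20, 1/4, 1/10] . pi = 0
  [1/20, -19/20, 1/20, 11/20] . pi = 0
  [7/20, 1/5, -9/20, 3/20] . pi = 0
  [1, 1, 1, 1] . pi = 1

Solving yields:
  pi_1 = 433/1470
  pi_2 = 109/735
  pi_3 = 53/147
  pi_4 = 289/1470

Verification (pi * P):
  433/1470*3/10 + 109/735*13/20 + 53/147*1/4 + 289/1470*1/10 = 433/1470 = pi_1  (ok)
  433/1470*1/20 + 109/735*1/20 + 53/147*1/20 + 289/1470*11/20 = 109/735 = pi_2  (ok)
  433/1470*7/20 + 109/735*1/5 + 53/147*11/20 + 289/1470*3/20 = 53/147 = pi_3  (ok)
  433/1470*3/10 + 109/735*1/10 + 53/147*3/20 + 289/1470*1/5 = 289/1470 = pi_4  (ok)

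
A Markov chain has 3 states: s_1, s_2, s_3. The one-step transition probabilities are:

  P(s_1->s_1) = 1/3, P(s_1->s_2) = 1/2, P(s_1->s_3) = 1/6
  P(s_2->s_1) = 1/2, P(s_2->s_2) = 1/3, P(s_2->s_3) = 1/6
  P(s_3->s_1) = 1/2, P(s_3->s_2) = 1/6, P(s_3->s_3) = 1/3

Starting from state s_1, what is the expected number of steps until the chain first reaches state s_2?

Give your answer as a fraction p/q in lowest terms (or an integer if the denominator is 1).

Let h_i = expected steps to first reach s_2 from state i.
Boundary: h_s_2 = 0.
First-step equations for the other states:
  h_s_1 = 1 + 1/3*h_s_1 + 1/2*h_s_2 + 1/6*h_s_3
  h_s_3 = 1 + 1/2*h_s_1 + 1/6*h_s_2 + 1/3*h_s_3

Substituting h_s_2 = 0 and rearranging gives the linear system (I - Q) h = 1:
  [2/3, -1/6] . (h_s_1, h_s_3) = 1
  [-1/2, 2/3] . (h_s_1, h_s_3) = 1

Solving yields:
  h_s_1 = 30/13
  h_s_3 = 42/13

Starting state is s_1, so the expected hitting time is h_s_1 = 30/13.

Answer: 30/13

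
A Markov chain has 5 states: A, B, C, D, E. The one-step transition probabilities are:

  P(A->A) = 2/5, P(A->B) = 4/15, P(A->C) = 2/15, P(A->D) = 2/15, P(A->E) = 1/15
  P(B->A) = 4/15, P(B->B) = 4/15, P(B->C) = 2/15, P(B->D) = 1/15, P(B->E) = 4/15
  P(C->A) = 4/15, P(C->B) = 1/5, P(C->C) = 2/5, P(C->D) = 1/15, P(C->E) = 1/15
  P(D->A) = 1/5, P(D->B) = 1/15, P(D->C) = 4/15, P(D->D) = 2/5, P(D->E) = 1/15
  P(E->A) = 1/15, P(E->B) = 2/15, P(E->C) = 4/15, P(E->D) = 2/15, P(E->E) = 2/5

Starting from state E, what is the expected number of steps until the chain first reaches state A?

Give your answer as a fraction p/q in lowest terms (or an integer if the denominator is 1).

Let h_i = expected steps to first reach A from state i.
Boundary: h_A = 0.
First-step equations for the other states:
  h_B = 1 + 4/15*h_A + 4/15*h_B + 2/15*h_C + 1/15*h_D + 4/15*h_E
  h_C = 1 + 4/15*h_A + 1/5*h_B + 2/5*h_C + 1/15*h_D + 1/15*h_E
  h_D = 1 + 1/5*h_A + 1/15*h_B + 4/15*h_C + 2/5*h_D + 1/15*h_E
  h_E = 1 + 1/15*h_A + 2/15*h_B + 4/15*h_C + 2/15*h_D + 2/5*h_E

Substituting h_A = 0 and rearranging gives the linear system (I - Q) h = 1:
  [11/15, -2/15, -1/15, -4/15] . (h_B, h_C, h_D, h_E) = 1
  [-1/5, 3/5, -1/15, -1/15] . (h_B, h_C, h_D, h_E) = 1
  [-1/15, -4/15, 3/5, -1/15] . (h_B, h_C, h_D, h_E) = 1
  [-2/15, -4/15, -2/15, 3/5] . (h_B, h_C, h_D, h_E) = 1

Solving yields:
  h_B = 2085/446
  h_C = 10770/2453
  h_D = 105/22
  h_E = 1275/223

Starting state is E, so the expected hitting time is h_E = 1275/223.

Answer: 1275/223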